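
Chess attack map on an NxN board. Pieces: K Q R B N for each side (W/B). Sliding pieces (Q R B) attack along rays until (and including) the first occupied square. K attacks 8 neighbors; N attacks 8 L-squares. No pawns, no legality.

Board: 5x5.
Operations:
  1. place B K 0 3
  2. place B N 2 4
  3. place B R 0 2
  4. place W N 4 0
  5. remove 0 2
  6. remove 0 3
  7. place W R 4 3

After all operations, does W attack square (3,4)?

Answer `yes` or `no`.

Op 1: place BK@(0,3)
Op 2: place BN@(2,4)
Op 3: place BR@(0,2)
Op 4: place WN@(4,0)
Op 5: remove (0,2)
Op 6: remove (0,3)
Op 7: place WR@(4,3)
Per-piece attacks for W:
  WN@(4,0): attacks (3,2) (2,1)
  WR@(4,3): attacks (4,4) (4,2) (4,1) (4,0) (3,3) (2,3) (1,3) (0,3) [ray(0,-1) blocked at (4,0)]
W attacks (3,4): no

Answer: no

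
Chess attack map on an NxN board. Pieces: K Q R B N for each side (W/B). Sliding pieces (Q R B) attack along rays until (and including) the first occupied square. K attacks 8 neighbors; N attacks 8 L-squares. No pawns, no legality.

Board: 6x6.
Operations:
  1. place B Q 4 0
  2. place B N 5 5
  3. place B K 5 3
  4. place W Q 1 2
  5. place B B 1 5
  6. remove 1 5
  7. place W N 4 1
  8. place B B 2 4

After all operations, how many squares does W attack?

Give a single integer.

Answer: 20

Derivation:
Op 1: place BQ@(4,0)
Op 2: place BN@(5,5)
Op 3: place BK@(5,3)
Op 4: place WQ@(1,2)
Op 5: place BB@(1,5)
Op 6: remove (1,5)
Op 7: place WN@(4,1)
Op 8: place BB@(2,4)
Per-piece attacks for W:
  WQ@(1,2): attacks (1,3) (1,4) (1,5) (1,1) (1,0) (2,2) (3,2) (4,2) (5,2) (0,2) (2,3) (3,4) (4,5) (2,1) (3,0) (0,3) (0,1)
  WN@(4,1): attacks (5,3) (3,3) (2,2) (2,0)
Union (20 distinct): (0,1) (0,2) (0,3) (1,0) (1,1) (1,3) (1,4) (1,5) (2,0) (2,1) (2,2) (2,3) (3,0) (3,2) (3,3) (3,4) (4,2) (4,5) (5,2) (5,3)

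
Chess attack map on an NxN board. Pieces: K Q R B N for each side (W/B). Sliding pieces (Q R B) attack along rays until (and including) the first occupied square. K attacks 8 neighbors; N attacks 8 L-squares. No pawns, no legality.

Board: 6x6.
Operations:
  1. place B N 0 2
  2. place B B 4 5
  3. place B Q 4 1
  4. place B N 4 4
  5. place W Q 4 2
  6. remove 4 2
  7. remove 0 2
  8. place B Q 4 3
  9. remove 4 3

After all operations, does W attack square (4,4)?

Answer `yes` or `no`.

Op 1: place BN@(0,2)
Op 2: place BB@(4,5)
Op 3: place BQ@(4,1)
Op 4: place BN@(4,4)
Op 5: place WQ@(4,2)
Op 6: remove (4,2)
Op 7: remove (0,2)
Op 8: place BQ@(4,3)
Op 9: remove (4,3)
Per-piece attacks for W:
W attacks (4,4): no

Answer: no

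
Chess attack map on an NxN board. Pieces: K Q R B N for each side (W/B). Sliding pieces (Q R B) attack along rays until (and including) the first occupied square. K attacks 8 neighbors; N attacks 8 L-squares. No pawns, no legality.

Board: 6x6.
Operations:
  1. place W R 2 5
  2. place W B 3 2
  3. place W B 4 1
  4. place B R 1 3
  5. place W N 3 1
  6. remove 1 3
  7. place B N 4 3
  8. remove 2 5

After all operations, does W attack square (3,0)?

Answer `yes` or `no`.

Answer: yes

Derivation:
Op 1: place WR@(2,5)
Op 2: place WB@(3,2)
Op 3: place WB@(4,1)
Op 4: place BR@(1,3)
Op 5: place WN@(3,1)
Op 6: remove (1,3)
Op 7: place BN@(4,3)
Op 8: remove (2,5)
Per-piece attacks for W:
  WN@(3,1): attacks (4,3) (5,2) (2,3) (1,2) (5,0) (1,0)
  WB@(3,2): attacks (4,3) (4,1) (2,3) (1,4) (0,5) (2,1) (1,0) [ray(1,1) blocked at (4,3); ray(1,-1) blocked at (4,1)]
  WB@(4,1): attacks (5,2) (5,0) (3,2) (3,0) [ray(-1,1) blocked at (3,2)]
W attacks (3,0): yes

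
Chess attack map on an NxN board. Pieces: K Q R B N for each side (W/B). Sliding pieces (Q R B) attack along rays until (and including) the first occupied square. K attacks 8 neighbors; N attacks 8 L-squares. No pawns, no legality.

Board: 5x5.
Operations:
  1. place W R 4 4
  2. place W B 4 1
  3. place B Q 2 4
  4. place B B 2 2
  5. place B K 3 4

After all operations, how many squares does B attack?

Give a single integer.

Op 1: place WR@(4,4)
Op 2: place WB@(4,1)
Op 3: place BQ@(2,4)
Op 4: place BB@(2,2)
Op 5: place BK@(3,4)
Per-piece attacks for B:
  BB@(2,2): attacks (3,3) (4,4) (3,1) (4,0) (1,3) (0,4) (1,1) (0,0) [ray(1,1) blocked at (4,4)]
  BQ@(2,4): attacks (2,3) (2,2) (3,4) (1,4) (0,4) (3,3) (4,2) (1,3) (0,2) [ray(0,-1) blocked at (2,2); ray(1,0) blocked at (3,4)]
  BK@(3,4): attacks (3,3) (4,4) (2,4) (4,3) (2,3)
Union (16 distinct): (0,0) (0,2) (0,4) (1,1) (1,3) (1,4) (2,2) (2,3) (2,4) (3,1) (3,3) (3,4) (4,0) (4,2) (4,3) (4,4)

Answer: 16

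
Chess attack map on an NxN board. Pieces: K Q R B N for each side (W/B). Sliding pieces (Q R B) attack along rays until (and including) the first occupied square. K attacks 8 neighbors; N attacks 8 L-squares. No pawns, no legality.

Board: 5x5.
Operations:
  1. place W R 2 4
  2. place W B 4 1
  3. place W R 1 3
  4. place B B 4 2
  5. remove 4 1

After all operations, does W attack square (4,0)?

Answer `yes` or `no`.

Answer: no

Derivation:
Op 1: place WR@(2,4)
Op 2: place WB@(4,1)
Op 3: place WR@(1,3)
Op 4: place BB@(4,2)
Op 5: remove (4,1)
Per-piece attacks for W:
  WR@(1,3): attacks (1,4) (1,2) (1,1) (1,0) (2,3) (3,3) (4,3) (0,3)
  WR@(2,4): attacks (2,3) (2,2) (2,1) (2,0) (3,4) (4,4) (1,4) (0,4)
W attacks (4,0): no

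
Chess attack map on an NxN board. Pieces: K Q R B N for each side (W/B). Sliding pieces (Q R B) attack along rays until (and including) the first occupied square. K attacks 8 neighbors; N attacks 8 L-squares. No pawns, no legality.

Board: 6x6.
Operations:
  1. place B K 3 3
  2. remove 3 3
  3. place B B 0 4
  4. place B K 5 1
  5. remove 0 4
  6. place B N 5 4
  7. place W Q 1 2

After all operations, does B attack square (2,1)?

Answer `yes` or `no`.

Op 1: place BK@(3,3)
Op 2: remove (3,3)
Op 3: place BB@(0,4)
Op 4: place BK@(5,1)
Op 5: remove (0,4)
Op 6: place BN@(5,4)
Op 7: place WQ@(1,2)
Per-piece attacks for B:
  BK@(5,1): attacks (5,2) (5,0) (4,1) (4,2) (4,0)
  BN@(5,4): attacks (3,5) (4,2) (3,3)
B attacks (2,1): no

Answer: no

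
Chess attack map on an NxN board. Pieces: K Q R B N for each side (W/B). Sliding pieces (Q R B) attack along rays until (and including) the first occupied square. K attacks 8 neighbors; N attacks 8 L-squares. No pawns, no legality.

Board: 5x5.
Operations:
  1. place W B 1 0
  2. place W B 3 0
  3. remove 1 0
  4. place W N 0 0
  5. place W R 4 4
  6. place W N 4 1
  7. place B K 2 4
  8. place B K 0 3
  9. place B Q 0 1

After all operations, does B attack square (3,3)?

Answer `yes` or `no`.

Op 1: place WB@(1,0)
Op 2: place WB@(3,0)
Op 3: remove (1,0)
Op 4: place WN@(0,0)
Op 5: place WR@(4,4)
Op 6: place WN@(4,1)
Op 7: place BK@(2,4)
Op 8: place BK@(0,3)
Op 9: place BQ@(0,1)
Per-piece attacks for B:
  BQ@(0,1): attacks (0,2) (0,3) (0,0) (1,1) (2,1) (3,1) (4,1) (1,2) (2,3) (3,4) (1,0) [ray(0,1) blocked at (0,3); ray(0,-1) blocked at (0,0); ray(1,0) blocked at (4,1)]
  BK@(0,3): attacks (0,4) (0,2) (1,3) (1,4) (1,2)
  BK@(2,4): attacks (2,3) (3,4) (1,4) (3,3) (1,3)
B attacks (3,3): yes

Answer: yes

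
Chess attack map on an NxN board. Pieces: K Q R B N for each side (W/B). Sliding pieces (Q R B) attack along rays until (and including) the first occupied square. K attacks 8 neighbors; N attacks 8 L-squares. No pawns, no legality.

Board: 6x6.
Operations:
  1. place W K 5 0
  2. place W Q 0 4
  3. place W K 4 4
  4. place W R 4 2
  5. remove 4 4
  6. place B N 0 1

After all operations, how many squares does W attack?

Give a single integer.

Answer: 21

Derivation:
Op 1: place WK@(5,0)
Op 2: place WQ@(0,4)
Op 3: place WK@(4,4)
Op 4: place WR@(4,2)
Op 5: remove (4,4)
Op 6: place BN@(0,1)
Per-piece attacks for W:
  WQ@(0,4): attacks (0,5) (0,3) (0,2) (0,1) (1,4) (2,4) (3,4) (4,4) (5,4) (1,5) (1,3) (2,2) (3,1) (4,0) [ray(0,-1) blocked at (0,1)]
  WR@(4,2): attacks (4,3) (4,4) (4,5) (4,1) (4,0) (5,2) (3,2) (2,2) (1,2) (0,2)
  WK@(5,0): attacks (5,1) (4,0) (4,1)
Union (21 distinct): (0,1) (0,2) (0,3) (0,5) (1,2) (1,3) (1,4) (1,5) (2,2) (2,4) (3,1) (3,2) (3,4) (4,0) (4,1) (4,3) (4,4) (4,5) (5,1) (5,2) (5,4)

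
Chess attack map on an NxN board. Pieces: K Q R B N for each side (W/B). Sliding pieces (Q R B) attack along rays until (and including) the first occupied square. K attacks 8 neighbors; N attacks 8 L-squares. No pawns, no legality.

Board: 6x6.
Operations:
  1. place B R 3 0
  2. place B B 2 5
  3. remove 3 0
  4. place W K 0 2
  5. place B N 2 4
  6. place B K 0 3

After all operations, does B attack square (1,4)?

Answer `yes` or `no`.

Op 1: place BR@(3,0)
Op 2: place BB@(2,5)
Op 3: remove (3,0)
Op 4: place WK@(0,2)
Op 5: place BN@(2,4)
Op 6: place BK@(0,3)
Per-piece attacks for B:
  BK@(0,3): attacks (0,4) (0,2) (1,3) (1,4) (1,2)
  BN@(2,4): attacks (4,5) (0,5) (3,2) (4,3) (1,2) (0,3)
  BB@(2,5): attacks (3,4) (4,3) (5,2) (1,4) (0,3) [ray(-1,-1) blocked at (0,3)]
B attacks (1,4): yes

Answer: yes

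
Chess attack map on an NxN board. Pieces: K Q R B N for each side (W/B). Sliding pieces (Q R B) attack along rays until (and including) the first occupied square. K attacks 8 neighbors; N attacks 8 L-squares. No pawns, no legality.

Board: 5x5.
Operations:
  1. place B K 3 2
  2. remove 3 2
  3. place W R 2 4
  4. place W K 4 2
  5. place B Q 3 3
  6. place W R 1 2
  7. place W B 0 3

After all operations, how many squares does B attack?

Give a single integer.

Answer: 14

Derivation:
Op 1: place BK@(3,2)
Op 2: remove (3,2)
Op 3: place WR@(2,4)
Op 4: place WK@(4,2)
Op 5: place BQ@(3,3)
Op 6: place WR@(1,2)
Op 7: place WB@(0,3)
Per-piece attacks for B:
  BQ@(3,3): attacks (3,4) (3,2) (3,1) (3,0) (4,3) (2,3) (1,3) (0,3) (4,4) (4,2) (2,4) (2,2) (1,1) (0,0) [ray(-1,0) blocked at (0,3); ray(1,-1) blocked at (4,2); ray(-1,1) blocked at (2,4)]
Union (14 distinct): (0,0) (0,3) (1,1) (1,3) (2,2) (2,3) (2,4) (3,0) (3,1) (3,2) (3,4) (4,2) (4,3) (4,4)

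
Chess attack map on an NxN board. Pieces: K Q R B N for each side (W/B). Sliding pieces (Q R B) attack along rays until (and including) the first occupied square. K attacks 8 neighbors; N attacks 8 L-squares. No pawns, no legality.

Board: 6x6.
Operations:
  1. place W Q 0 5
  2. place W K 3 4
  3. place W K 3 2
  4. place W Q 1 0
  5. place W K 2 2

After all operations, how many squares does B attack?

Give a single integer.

Answer: 0

Derivation:
Op 1: place WQ@(0,5)
Op 2: place WK@(3,4)
Op 3: place WK@(3,2)
Op 4: place WQ@(1,0)
Op 5: place WK@(2,2)
Per-piece attacks for B:
Union (0 distinct): (none)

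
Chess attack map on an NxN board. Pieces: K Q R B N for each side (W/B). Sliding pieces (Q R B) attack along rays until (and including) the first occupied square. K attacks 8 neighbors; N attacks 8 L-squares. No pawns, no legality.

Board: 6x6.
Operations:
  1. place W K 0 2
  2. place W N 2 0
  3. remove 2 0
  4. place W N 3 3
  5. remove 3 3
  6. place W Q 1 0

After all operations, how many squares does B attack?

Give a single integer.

Op 1: place WK@(0,2)
Op 2: place WN@(2,0)
Op 3: remove (2,0)
Op 4: place WN@(3,3)
Op 5: remove (3,3)
Op 6: place WQ@(1,0)
Per-piece attacks for B:
Union (0 distinct): (none)

Answer: 0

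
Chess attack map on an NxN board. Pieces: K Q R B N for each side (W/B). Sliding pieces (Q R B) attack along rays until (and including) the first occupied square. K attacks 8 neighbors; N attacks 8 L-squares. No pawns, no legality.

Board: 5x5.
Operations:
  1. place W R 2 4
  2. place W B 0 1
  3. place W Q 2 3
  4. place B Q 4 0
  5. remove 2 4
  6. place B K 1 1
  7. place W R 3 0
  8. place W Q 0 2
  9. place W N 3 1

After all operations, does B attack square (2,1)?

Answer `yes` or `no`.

Answer: yes

Derivation:
Op 1: place WR@(2,4)
Op 2: place WB@(0,1)
Op 3: place WQ@(2,3)
Op 4: place BQ@(4,0)
Op 5: remove (2,4)
Op 6: place BK@(1,1)
Op 7: place WR@(3,0)
Op 8: place WQ@(0,2)
Op 9: place WN@(3,1)
Per-piece attacks for B:
  BK@(1,1): attacks (1,2) (1,0) (2,1) (0,1) (2,2) (2,0) (0,2) (0,0)
  BQ@(4,0): attacks (4,1) (4,2) (4,3) (4,4) (3,0) (3,1) [ray(-1,0) blocked at (3,0); ray(-1,1) blocked at (3,1)]
B attacks (2,1): yes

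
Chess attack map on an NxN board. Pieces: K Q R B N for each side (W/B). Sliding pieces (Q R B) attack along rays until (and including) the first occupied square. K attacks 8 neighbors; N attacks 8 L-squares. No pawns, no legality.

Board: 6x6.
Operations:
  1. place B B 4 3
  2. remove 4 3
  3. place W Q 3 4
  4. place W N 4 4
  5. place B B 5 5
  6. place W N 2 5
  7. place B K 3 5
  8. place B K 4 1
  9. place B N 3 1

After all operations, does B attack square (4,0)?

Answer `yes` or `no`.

Answer: yes

Derivation:
Op 1: place BB@(4,3)
Op 2: remove (4,3)
Op 3: place WQ@(3,4)
Op 4: place WN@(4,4)
Op 5: place BB@(5,5)
Op 6: place WN@(2,5)
Op 7: place BK@(3,5)
Op 8: place BK@(4,1)
Op 9: place BN@(3,1)
Per-piece attacks for B:
  BN@(3,1): attacks (4,3) (5,2) (2,3) (1,2) (5,0) (1,0)
  BK@(3,5): attacks (3,4) (4,5) (2,5) (4,4) (2,4)
  BK@(4,1): attacks (4,2) (4,0) (5,1) (3,1) (5,2) (5,0) (3,2) (3,0)
  BB@(5,5): attacks (4,4) [ray(-1,-1) blocked at (4,4)]
B attacks (4,0): yes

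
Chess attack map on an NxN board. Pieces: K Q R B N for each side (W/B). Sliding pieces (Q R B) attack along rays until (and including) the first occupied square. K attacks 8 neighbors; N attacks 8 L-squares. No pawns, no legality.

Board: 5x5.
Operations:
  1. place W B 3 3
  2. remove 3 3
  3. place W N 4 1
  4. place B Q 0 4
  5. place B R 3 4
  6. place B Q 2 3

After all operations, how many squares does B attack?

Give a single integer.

Op 1: place WB@(3,3)
Op 2: remove (3,3)
Op 3: place WN@(4,1)
Op 4: place BQ@(0,4)
Op 5: place BR@(3,4)
Op 6: place BQ@(2,3)
Per-piece attacks for B:
  BQ@(0,4): attacks (0,3) (0,2) (0,1) (0,0) (1,4) (2,4) (3,4) (1,3) (2,2) (3,1) (4,0) [ray(1,0) blocked at (3,4)]
  BQ@(2,3): attacks (2,4) (2,2) (2,1) (2,0) (3,3) (4,3) (1,3) (0,3) (3,4) (3,2) (4,1) (1,4) (1,2) (0,1) [ray(1,1) blocked at (3,4); ray(1,-1) blocked at (4,1)]
  BR@(3,4): attacks (3,3) (3,2) (3,1) (3,0) (4,4) (2,4) (1,4) (0,4) [ray(-1,0) blocked at (0,4)]
Union (21 distinct): (0,0) (0,1) (0,2) (0,3) (0,4) (1,2) (1,3) (1,4) (2,0) (2,1) (2,2) (2,4) (3,0) (3,1) (3,2) (3,3) (3,4) (4,0) (4,1) (4,3) (4,4)

Answer: 21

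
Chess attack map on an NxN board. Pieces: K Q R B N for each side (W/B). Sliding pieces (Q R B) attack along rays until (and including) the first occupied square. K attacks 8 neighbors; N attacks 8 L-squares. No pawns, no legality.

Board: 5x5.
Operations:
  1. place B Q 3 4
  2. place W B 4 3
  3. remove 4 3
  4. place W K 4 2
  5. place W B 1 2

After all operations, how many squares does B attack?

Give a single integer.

Op 1: place BQ@(3,4)
Op 2: place WB@(4,3)
Op 3: remove (4,3)
Op 4: place WK@(4,2)
Op 5: place WB@(1,2)
Per-piece attacks for B:
  BQ@(3,4): attacks (3,3) (3,2) (3,1) (3,0) (4,4) (2,4) (1,4) (0,4) (4,3) (2,3) (1,2) [ray(-1,-1) blocked at (1,2)]
Union (11 distinct): (0,4) (1,2) (1,4) (2,3) (2,4) (3,0) (3,1) (3,2) (3,3) (4,3) (4,4)

Answer: 11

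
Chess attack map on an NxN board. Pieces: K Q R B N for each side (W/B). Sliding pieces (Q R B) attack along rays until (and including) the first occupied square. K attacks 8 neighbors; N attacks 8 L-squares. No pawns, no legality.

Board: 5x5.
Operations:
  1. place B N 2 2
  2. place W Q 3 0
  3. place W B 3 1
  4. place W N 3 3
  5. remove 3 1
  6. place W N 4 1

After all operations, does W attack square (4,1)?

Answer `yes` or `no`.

Op 1: place BN@(2,2)
Op 2: place WQ@(3,0)
Op 3: place WB@(3,1)
Op 4: place WN@(3,3)
Op 5: remove (3,1)
Op 6: place WN@(4,1)
Per-piece attacks for W:
  WQ@(3,0): attacks (3,1) (3,2) (3,3) (4,0) (2,0) (1,0) (0,0) (4,1) (2,1) (1,2) (0,3) [ray(0,1) blocked at (3,3); ray(1,1) blocked at (4,1)]
  WN@(3,3): attacks (1,4) (4,1) (2,1) (1,2)
  WN@(4,1): attacks (3,3) (2,2) (2,0)
W attacks (4,1): yes

Answer: yes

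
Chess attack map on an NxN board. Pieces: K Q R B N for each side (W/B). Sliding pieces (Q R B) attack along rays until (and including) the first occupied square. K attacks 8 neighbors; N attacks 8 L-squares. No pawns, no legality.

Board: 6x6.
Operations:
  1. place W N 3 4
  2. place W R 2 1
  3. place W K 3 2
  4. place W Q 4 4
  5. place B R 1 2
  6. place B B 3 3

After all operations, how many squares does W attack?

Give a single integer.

Answer: 23

Derivation:
Op 1: place WN@(3,4)
Op 2: place WR@(2,1)
Op 3: place WK@(3,2)
Op 4: place WQ@(4,4)
Op 5: place BR@(1,2)
Op 6: place BB@(3,3)
Per-piece attacks for W:
  WR@(2,1): attacks (2,2) (2,3) (2,4) (2,5) (2,0) (3,1) (4,1) (5,1) (1,1) (0,1)
  WK@(3,2): attacks (3,3) (3,1) (4,2) (2,2) (4,3) (4,1) (2,3) (2,1)
  WN@(3,4): attacks (5,5) (1,5) (4,2) (5,3) (2,2) (1,3)
  WQ@(4,4): attacks (4,5) (4,3) (4,2) (4,1) (4,0) (5,4) (3,4) (5,5) (5,3) (3,5) (3,3) [ray(-1,0) blocked at (3,4); ray(-1,-1) blocked at (3,3)]
Union (23 distinct): (0,1) (1,1) (1,3) (1,5) (2,0) (2,1) (2,2) (2,3) (2,4) (2,5) (3,1) (3,3) (3,4) (3,5) (4,0) (4,1) (4,2) (4,3) (4,5) (5,1) (5,3) (5,4) (5,5)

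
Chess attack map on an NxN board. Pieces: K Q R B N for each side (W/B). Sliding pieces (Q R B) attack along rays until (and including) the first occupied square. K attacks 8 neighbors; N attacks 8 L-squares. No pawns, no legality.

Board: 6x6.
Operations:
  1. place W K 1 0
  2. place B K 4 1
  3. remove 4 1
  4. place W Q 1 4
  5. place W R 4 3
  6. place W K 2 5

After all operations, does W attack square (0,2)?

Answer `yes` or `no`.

Op 1: place WK@(1,0)
Op 2: place BK@(4,1)
Op 3: remove (4,1)
Op 4: place WQ@(1,4)
Op 5: place WR@(4,3)
Op 6: place WK@(2,5)
Per-piece attacks for W:
  WK@(1,0): attacks (1,1) (2,0) (0,0) (2,1) (0,1)
  WQ@(1,4): attacks (1,5) (1,3) (1,2) (1,1) (1,0) (2,4) (3,4) (4,4) (5,4) (0,4) (2,5) (2,3) (3,2) (4,1) (5,0) (0,5) (0,3) [ray(0,-1) blocked at (1,0); ray(1,1) blocked at (2,5)]
  WK@(2,5): attacks (2,4) (3,5) (1,5) (3,4) (1,4)
  WR@(4,3): attacks (4,4) (4,5) (4,2) (4,1) (4,0) (5,3) (3,3) (2,3) (1,3) (0,3)
W attacks (0,2): no

Answer: no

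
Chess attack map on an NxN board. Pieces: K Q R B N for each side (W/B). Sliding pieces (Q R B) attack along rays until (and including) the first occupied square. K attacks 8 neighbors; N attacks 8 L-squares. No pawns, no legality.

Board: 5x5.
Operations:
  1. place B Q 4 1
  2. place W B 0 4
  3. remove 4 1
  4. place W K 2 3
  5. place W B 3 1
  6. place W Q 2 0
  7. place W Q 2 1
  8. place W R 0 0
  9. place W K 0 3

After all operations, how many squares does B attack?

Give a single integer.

Op 1: place BQ@(4,1)
Op 2: place WB@(0,4)
Op 3: remove (4,1)
Op 4: place WK@(2,3)
Op 5: place WB@(3,1)
Op 6: place WQ@(2,0)
Op 7: place WQ@(2,1)
Op 8: place WR@(0,0)
Op 9: place WK@(0,3)
Per-piece attacks for B:
Union (0 distinct): (none)

Answer: 0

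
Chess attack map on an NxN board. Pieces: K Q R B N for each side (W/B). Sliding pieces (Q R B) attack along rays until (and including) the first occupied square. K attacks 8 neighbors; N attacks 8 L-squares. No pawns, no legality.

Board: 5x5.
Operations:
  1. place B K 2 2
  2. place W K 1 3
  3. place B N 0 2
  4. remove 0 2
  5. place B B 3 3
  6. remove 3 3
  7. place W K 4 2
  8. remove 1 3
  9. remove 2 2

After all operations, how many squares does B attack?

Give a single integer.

Answer: 0

Derivation:
Op 1: place BK@(2,2)
Op 2: place WK@(1,3)
Op 3: place BN@(0,2)
Op 4: remove (0,2)
Op 5: place BB@(3,3)
Op 6: remove (3,3)
Op 7: place WK@(4,2)
Op 8: remove (1,3)
Op 9: remove (2,2)
Per-piece attacks for B:
Union (0 distinct): (none)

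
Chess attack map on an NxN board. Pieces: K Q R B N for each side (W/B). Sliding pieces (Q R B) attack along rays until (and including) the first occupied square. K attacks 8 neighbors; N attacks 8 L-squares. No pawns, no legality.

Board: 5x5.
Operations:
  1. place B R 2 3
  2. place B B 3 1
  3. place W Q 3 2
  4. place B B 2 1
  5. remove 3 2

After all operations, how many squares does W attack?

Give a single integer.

Answer: 0

Derivation:
Op 1: place BR@(2,3)
Op 2: place BB@(3,1)
Op 3: place WQ@(3,2)
Op 4: place BB@(2,1)
Op 5: remove (3,2)
Per-piece attacks for W:
Union (0 distinct): (none)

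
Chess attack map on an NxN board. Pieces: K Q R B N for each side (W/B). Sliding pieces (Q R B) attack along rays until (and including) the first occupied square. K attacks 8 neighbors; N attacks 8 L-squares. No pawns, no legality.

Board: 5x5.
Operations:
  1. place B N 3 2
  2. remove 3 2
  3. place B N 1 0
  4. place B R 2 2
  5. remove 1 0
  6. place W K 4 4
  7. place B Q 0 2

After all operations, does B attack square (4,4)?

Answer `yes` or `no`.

Answer: no

Derivation:
Op 1: place BN@(3,2)
Op 2: remove (3,2)
Op 3: place BN@(1,0)
Op 4: place BR@(2,2)
Op 5: remove (1,0)
Op 6: place WK@(4,4)
Op 7: place BQ@(0,2)
Per-piece attacks for B:
  BQ@(0,2): attacks (0,3) (0,4) (0,1) (0,0) (1,2) (2,2) (1,3) (2,4) (1,1) (2,0) [ray(1,0) blocked at (2,2)]
  BR@(2,2): attacks (2,3) (2,4) (2,1) (2,0) (3,2) (4,2) (1,2) (0,2) [ray(-1,0) blocked at (0,2)]
B attacks (4,4): no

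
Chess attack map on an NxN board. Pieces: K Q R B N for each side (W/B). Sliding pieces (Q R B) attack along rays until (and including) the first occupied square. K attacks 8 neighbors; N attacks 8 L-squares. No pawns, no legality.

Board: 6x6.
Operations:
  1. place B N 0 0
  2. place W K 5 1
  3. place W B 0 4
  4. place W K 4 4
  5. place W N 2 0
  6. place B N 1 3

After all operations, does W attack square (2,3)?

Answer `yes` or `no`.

Op 1: place BN@(0,0)
Op 2: place WK@(5,1)
Op 3: place WB@(0,4)
Op 4: place WK@(4,4)
Op 5: place WN@(2,0)
Op 6: place BN@(1,3)
Per-piece attacks for W:
  WB@(0,4): attacks (1,5) (1,3) [ray(1,-1) blocked at (1,3)]
  WN@(2,0): attacks (3,2) (4,1) (1,2) (0,1)
  WK@(4,4): attacks (4,5) (4,3) (5,4) (3,4) (5,5) (5,3) (3,5) (3,3)
  WK@(5,1): attacks (5,2) (5,0) (4,1) (4,2) (4,0)
W attacks (2,3): no

Answer: no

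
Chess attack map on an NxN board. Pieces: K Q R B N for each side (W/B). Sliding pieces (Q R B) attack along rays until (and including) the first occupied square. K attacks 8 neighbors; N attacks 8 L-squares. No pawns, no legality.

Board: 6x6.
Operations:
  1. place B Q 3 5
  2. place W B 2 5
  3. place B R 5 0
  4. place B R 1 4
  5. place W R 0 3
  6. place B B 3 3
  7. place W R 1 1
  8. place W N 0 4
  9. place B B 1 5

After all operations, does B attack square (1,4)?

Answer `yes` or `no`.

Answer: no

Derivation:
Op 1: place BQ@(3,5)
Op 2: place WB@(2,5)
Op 3: place BR@(5,0)
Op 4: place BR@(1,4)
Op 5: place WR@(0,3)
Op 6: place BB@(3,3)
Op 7: place WR@(1,1)
Op 8: place WN@(0,4)
Op 9: place BB@(1,5)
Per-piece attacks for B:
  BR@(1,4): attacks (1,5) (1,3) (1,2) (1,1) (2,4) (3,4) (4,4) (5,4) (0,4) [ray(0,1) blocked at (1,5); ray(0,-1) blocked at (1,1); ray(-1,0) blocked at (0,4)]
  BB@(1,5): attacks (2,4) (3,3) (0,4) [ray(1,-1) blocked at (3,3); ray(-1,-1) blocked at (0,4)]
  BB@(3,3): attacks (4,4) (5,5) (4,2) (5,1) (2,4) (1,5) (2,2) (1,1) [ray(-1,1) blocked at (1,5); ray(-1,-1) blocked at (1,1)]
  BQ@(3,5): attacks (3,4) (3,3) (4,5) (5,5) (2,5) (4,4) (5,3) (2,4) (1,3) (0,2) [ray(0,-1) blocked at (3,3); ray(-1,0) blocked at (2,5)]
  BR@(5,0): attacks (5,1) (5,2) (5,3) (5,4) (5,5) (4,0) (3,0) (2,0) (1,0) (0,0)
B attacks (1,4): no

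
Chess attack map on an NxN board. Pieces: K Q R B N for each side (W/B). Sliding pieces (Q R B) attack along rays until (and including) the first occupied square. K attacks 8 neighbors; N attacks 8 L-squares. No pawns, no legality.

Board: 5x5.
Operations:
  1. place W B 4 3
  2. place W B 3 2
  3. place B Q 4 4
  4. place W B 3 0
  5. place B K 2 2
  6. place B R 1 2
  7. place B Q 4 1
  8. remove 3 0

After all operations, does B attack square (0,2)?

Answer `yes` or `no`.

Op 1: place WB@(4,3)
Op 2: place WB@(3,2)
Op 3: place BQ@(4,4)
Op 4: place WB@(3,0)
Op 5: place BK@(2,2)
Op 6: place BR@(1,2)
Op 7: place BQ@(4,1)
Op 8: remove (3,0)
Per-piece attacks for B:
  BR@(1,2): attacks (1,3) (1,4) (1,1) (1,0) (2,2) (0,2) [ray(1,0) blocked at (2,2)]
  BK@(2,2): attacks (2,3) (2,1) (3,2) (1,2) (3,3) (3,1) (1,3) (1,1)
  BQ@(4,1): attacks (4,2) (4,3) (4,0) (3,1) (2,1) (1,1) (0,1) (3,2) (3,0) [ray(0,1) blocked at (4,3); ray(-1,1) blocked at (3,2)]
  BQ@(4,4): attacks (4,3) (3,4) (2,4) (1,4) (0,4) (3,3) (2,2) [ray(0,-1) blocked at (4,3); ray(-1,-1) blocked at (2,2)]
B attacks (0,2): yes

Answer: yes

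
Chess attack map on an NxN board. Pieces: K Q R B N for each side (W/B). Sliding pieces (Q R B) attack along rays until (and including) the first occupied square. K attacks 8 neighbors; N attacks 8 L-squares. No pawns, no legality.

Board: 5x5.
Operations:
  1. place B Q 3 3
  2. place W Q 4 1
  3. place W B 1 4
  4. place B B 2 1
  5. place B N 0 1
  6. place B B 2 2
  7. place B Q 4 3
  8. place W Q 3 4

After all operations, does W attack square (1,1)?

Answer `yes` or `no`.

Answer: no

Derivation:
Op 1: place BQ@(3,3)
Op 2: place WQ@(4,1)
Op 3: place WB@(1,4)
Op 4: place BB@(2,1)
Op 5: place BN@(0,1)
Op 6: place BB@(2,2)
Op 7: place BQ@(4,3)
Op 8: place WQ@(3,4)
Per-piece attacks for W:
  WB@(1,4): attacks (2,3) (3,2) (4,1) (0,3) [ray(1,-1) blocked at (4,1)]
  WQ@(3,4): attacks (3,3) (4,4) (2,4) (1,4) (4,3) (2,3) (1,2) (0,1) [ray(0,-1) blocked at (3,3); ray(-1,0) blocked at (1,4); ray(1,-1) blocked at (4,3); ray(-1,-1) blocked at (0,1)]
  WQ@(4,1): attacks (4,2) (4,3) (4,0) (3,1) (2,1) (3,2) (2,3) (1,4) (3,0) [ray(0,1) blocked at (4,3); ray(-1,0) blocked at (2,1); ray(-1,1) blocked at (1,4)]
W attacks (1,1): no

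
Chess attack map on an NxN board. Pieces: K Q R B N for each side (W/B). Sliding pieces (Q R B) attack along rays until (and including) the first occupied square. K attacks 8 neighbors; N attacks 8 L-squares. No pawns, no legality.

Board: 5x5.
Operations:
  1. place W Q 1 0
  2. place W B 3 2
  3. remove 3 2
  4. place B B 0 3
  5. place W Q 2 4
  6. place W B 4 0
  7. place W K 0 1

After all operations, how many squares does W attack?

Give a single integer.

Op 1: place WQ@(1,0)
Op 2: place WB@(3,2)
Op 3: remove (3,2)
Op 4: place BB@(0,3)
Op 5: place WQ@(2,4)
Op 6: place WB@(4,0)
Op 7: place WK@(0,1)
Per-piece attacks for W:
  WK@(0,1): attacks (0,2) (0,0) (1,1) (1,2) (1,0)
  WQ@(1,0): attacks (1,1) (1,2) (1,3) (1,4) (2,0) (3,0) (4,0) (0,0) (2,1) (3,2) (4,3) (0,1) [ray(1,0) blocked at (4,0); ray(-1,1) blocked at (0,1)]
  WQ@(2,4): attacks (2,3) (2,2) (2,1) (2,0) (3,4) (4,4) (1,4) (0,4) (3,3) (4,2) (1,3) (0,2)
  WB@(4,0): attacks (3,1) (2,2) (1,3) (0,4)
Union (22 distinct): (0,0) (0,1) (0,2) (0,4) (1,0) (1,1) (1,2) (1,3) (1,4) (2,0) (2,1) (2,2) (2,3) (3,0) (3,1) (3,2) (3,3) (3,4) (4,0) (4,2) (4,3) (4,4)

Answer: 22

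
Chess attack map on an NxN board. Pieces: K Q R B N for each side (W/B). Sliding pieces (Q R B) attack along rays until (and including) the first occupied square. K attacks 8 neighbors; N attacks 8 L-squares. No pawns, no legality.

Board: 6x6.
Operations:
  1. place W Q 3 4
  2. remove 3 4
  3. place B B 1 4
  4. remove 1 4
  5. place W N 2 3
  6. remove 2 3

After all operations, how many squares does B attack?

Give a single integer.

Answer: 0

Derivation:
Op 1: place WQ@(3,4)
Op 2: remove (3,4)
Op 3: place BB@(1,4)
Op 4: remove (1,4)
Op 5: place WN@(2,3)
Op 6: remove (2,3)
Per-piece attacks for B:
Union (0 distinct): (none)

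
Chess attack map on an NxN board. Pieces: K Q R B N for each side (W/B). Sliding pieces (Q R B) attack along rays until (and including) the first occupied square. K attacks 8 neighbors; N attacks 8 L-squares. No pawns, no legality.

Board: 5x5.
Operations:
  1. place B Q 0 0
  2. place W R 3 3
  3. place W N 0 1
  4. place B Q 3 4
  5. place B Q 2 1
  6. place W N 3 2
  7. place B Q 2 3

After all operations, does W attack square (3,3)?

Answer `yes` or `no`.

Answer: no

Derivation:
Op 1: place BQ@(0,0)
Op 2: place WR@(3,3)
Op 3: place WN@(0,1)
Op 4: place BQ@(3,4)
Op 5: place BQ@(2,1)
Op 6: place WN@(3,2)
Op 7: place BQ@(2,3)
Per-piece attacks for W:
  WN@(0,1): attacks (1,3) (2,2) (2,0)
  WN@(3,2): attacks (4,4) (2,4) (1,3) (4,0) (2,0) (1,1)
  WR@(3,3): attacks (3,4) (3,2) (4,3) (2,3) [ray(0,1) blocked at (3,4); ray(0,-1) blocked at (3,2); ray(-1,0) blocked at (2,3)]
W attacks (3,3): no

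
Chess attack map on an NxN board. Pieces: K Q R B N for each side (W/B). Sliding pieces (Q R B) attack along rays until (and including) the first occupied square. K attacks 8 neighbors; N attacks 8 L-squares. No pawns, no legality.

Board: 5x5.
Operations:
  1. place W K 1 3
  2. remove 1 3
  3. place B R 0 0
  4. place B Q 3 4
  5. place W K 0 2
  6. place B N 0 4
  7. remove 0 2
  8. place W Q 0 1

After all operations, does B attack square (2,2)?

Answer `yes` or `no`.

Answer: no

Derivation:
Op 1: place WK@(1,3)
Op 2: remove (1,3)
Op 3: place BR@(0,0)
Op 4: place BQ@(3,4)
Op 5: place WK@(0,2)
Op 6: place BN@(0,4)
Op 7: remove (0,2)
Op 8: place WQ@(0,1)
Per-piece attacks for B:
  BR@(0,0): attacks (0,1) (1,0) (2,0) (3,0) (4,0) [ray(0,1) blocked at (0,1)]
  BN@(0,4): attacks (1,2) (2,3)
  BQ@(3,4): attacks (3,3) (3,2) (3,1) (3,0) (4,4) (2,4) (1,4) (0,4) (4,3) (2,3) (1,2) (0,1) [ray(-1,0) blocked at (0,4); ray(-1,-1) blocked at (0,1)]
B attacks (2,2): no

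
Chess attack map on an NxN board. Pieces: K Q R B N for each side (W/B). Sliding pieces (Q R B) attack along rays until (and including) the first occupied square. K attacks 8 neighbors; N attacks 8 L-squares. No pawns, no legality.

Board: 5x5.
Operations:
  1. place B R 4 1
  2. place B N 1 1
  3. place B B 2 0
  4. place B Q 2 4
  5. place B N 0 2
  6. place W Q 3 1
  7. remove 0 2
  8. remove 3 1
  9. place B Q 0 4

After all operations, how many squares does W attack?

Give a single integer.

Op 1: place BR@(4,1)
Op 2: place BN@(1,1)
Op 3: place BB@(2,0)
Op 4: place BQ@(2,4)
Op 5: place BN@(0,2)
Op 6: place WQ@(3,1)
Op 7: remove (0,2)
Op 8: remove (3,1)
Op 9: place BQ@(0,4)
Per-piece attacks for W:
Union (0 distinct): (none)

Answer: 0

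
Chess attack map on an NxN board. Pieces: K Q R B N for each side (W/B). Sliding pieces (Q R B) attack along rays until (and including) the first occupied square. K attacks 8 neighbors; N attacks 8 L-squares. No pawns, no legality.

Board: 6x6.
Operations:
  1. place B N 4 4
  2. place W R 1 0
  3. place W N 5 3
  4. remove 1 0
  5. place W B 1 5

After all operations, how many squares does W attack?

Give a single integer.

Op 1: place BN@(4,4)
Op 2: place WR@(1,0)
Op 3: place WN@(5,3)
Op 4: remove (1,0)
Op 5: place WB@(1,5)
Per-piece attacks for W:
  WB@(1,5): attacks (2,4) (3,3) (4,2) (5,1) (0,4)
  WN@(5,3): attacks (4,5) (3,4) (4,1) (3,2)
Union (9 distinct): (0,4) (2,4) (3,2) (3,3) (3,4) (4,1) (4,2) (4,5) (5,1)

Answer: 9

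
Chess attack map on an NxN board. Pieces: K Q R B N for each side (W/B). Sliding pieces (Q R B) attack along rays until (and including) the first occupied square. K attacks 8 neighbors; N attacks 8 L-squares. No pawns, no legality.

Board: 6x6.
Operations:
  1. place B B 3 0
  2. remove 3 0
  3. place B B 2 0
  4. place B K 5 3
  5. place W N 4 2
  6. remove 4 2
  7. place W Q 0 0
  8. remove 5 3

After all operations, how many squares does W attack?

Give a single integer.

Answer: 12

Derivation:
Op 1: place BB@(3,0)
Op 2: remove (3,0)
Op 3: place BB@(2,0)
Op 4: place BK@(5,3)
Op 5: place WN@(4,2)
Op 6: remove (4,2)
Op 7: place WQ@(0,0)
Op 8: remove (5,3)
Per-piece attacks for W:
  WQ@(0,0): attacks (0,1) (0,2) (0,3) (0,4) (0,5) (1,0) (2,0) (1,1) (2,2) (3,3) (4,4) (5,5) [ray(1,0) blocked at (2,0)]
Union (12 distinct): (0,1) (0,2) (0,3) (0,4) (0,5) (1,0) (1,1) (2,0) (2,2) (3,3) (4,4) (5,5)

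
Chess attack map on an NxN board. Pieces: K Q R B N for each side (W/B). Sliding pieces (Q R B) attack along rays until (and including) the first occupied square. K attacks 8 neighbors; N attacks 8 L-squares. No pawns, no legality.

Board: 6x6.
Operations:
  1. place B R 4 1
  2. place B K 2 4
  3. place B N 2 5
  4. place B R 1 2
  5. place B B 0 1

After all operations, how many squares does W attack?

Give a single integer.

Op 1: place BR@(4,1)
Op 2: place BK@(2,4)
Op 3: place BN@(2,5)
Op 4: place BR@(1,2)
Op 5: place BB@(0,1)
Per-piece attacks for W:
Union (0 distinct): (none)

Answer: 0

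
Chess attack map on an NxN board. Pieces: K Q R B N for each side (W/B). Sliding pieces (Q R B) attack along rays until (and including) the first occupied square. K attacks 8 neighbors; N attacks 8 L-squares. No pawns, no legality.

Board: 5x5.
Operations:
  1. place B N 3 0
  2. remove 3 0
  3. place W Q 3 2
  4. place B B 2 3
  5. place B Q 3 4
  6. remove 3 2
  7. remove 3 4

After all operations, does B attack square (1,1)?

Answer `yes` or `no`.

Op 1: place BN@(3,0)
Op 2: remove (3,0)
Op 3: place WQ@(3,2)
Op 4: place BB@(2,3)
Op 5: place BQ@(3,4)
Op 6: remove (3,2)
Op 7: remove (3,4)
Per-piece attacks for B:
  BB@(2,3): attacks (3,4) (3,2) (4,1) (1,4) (1,2) (0,1)
B attacks (1,1): no

Answer: no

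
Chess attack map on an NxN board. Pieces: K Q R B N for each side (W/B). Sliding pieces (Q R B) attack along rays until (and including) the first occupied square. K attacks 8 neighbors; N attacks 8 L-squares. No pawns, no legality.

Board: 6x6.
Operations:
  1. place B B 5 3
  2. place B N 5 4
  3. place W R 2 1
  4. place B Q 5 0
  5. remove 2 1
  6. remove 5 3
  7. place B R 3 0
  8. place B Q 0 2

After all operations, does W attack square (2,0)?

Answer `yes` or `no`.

Op 1: place BB@(5,3)
Op 2: place BN@(5,4)
Op 3: place WR@(2,1)
Op 4: place BQ@(5,0)
Op 5: remove (2,1)
Op 6: remove (5,3)
Op 7: place BR@(3,0)
Op 8: place BQ@(0,2)
Per-piece attacks for W:
W attacks (2,0): no

Answer: no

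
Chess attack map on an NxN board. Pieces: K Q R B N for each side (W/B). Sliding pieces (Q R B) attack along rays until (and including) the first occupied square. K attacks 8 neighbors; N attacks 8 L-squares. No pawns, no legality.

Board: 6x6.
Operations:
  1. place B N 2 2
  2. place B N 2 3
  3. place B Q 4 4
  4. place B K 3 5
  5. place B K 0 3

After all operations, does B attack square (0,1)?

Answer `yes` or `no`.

Answer: yes

Derivation:
Op 1: place BN@(2,2)
Op 2: place BN@(2,3)
Op 3: place BQ@(4,4)
Op 4: place BK@(3,5)
Op 5: place BK@(0,3)
Per-piece attacks for B:
  BK@(0,3): attacks (0,4) (0,2) (1,3) (1,4) (1,2)
  BN@(2,2): attacks (3,4) (4,3) (1,4) (0,3) (3,0) (4,1) (1,0) (0,1)
  BN@(2,3): attacks (3,5) (4,4) (1,5) (0,4) (3,1) (4,2) (1,1) (0,2)
  BK@(3,5): attacks (3,4) (4,5) (2,5) (4,4) (2,4)
  BQ@(4,4): attacks (4,5) (4,3) (4,2) (4,1) (4,0) (5,4) (3,4) (2,4) (1,4) (0,4) (5,5) (5,3) (3,5) (3,3) (2,2) [ray(-1,1) blocked at (3,5); ray(-1,-1) blocked at (2,2)]
B attacks (0,1): yes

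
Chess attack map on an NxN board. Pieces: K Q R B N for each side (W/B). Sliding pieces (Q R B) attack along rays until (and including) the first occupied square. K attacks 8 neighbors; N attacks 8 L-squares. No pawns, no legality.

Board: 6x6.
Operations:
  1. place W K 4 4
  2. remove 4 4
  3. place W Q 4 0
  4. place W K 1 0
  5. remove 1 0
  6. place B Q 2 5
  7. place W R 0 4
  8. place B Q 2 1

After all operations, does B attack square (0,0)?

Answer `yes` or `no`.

Op 1: place WK@(4,4)
Op 2: remove (4,4)
Op 3: place WQ@(4,0)
Op 4: place WK@(1,0)
Op 5: remove (1,0)
Op 6: place BQ@(2,5)
Op 7: place WR@(0,4)
Op 8: place BQ@(2,1)
Per-piece attacks for B:
  BQ@(2,1): attacks (2,2) (2,3) (2,4) (2,5) (2,0) (3,1) (4,1) (5,1) (1,1) (0,1) (3,2) (4,3) (5,4) (3,0) (1,2) (0,3) (1,0) [ray(0,1) blocked at (2,5)]
  BQ@(2,5): attacks (2,4) (2,3) (2,2) (2,1) (3,5) (4,5) (5,5) (1,5) (0,5) (3,4) (4,3) (5,2) (1,4) (0,3) [ray(0,-1) blocked at (2,1)]
B attacks (0,0): no

Answer: no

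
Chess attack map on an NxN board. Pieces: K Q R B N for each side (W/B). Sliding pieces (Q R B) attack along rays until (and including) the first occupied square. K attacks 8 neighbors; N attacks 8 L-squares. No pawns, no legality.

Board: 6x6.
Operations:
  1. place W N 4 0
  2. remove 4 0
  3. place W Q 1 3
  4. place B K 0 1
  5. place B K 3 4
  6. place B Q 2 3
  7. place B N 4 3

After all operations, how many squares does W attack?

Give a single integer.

Answer: 14

Derivation:
Op 1: place WN@(4,0)
Op 2: remove (4,0)
Op 3: place WQ@(1,3)
Op 4: place BK@(0,1)
Op 5: place BK@(3,4)
Op 6: place BQ@(2,3)
Op 7: place BN@(4,3)
Per-piece attacks for W:
  WQ@(1,3): attacks (1,4) (1,5) (1,2) (1,1) (1,0) (2,3) (0,3) (2,4) (3,5) (2,2) (3,1) (4,0) (0,4) (0,2) [ray(1,0) blocked at (2,3)]
Union (14 distinct): (0,2) (0,3) (0,4) (1,0) (1,1) (1,2) (1,4) (1,5) (2,2) (2,3) (2,4) (3,1) (3,5) (4,0)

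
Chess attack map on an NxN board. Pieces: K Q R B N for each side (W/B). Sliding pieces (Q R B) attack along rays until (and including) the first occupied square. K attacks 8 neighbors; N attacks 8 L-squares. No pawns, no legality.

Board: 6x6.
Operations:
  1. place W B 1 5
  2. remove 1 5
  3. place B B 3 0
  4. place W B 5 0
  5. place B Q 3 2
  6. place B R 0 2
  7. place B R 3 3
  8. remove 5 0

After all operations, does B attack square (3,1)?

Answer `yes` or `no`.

Answer: yes

Derivation:
Op 1: place WB@(1,5)
Op 2: remove (1,5)
Op 3: place BB@(3,0)
Op 4: place WB@(5,0)
Op 5: place BQ@(3,2)
Op 6: place BR@(0,2)
Op 7: place BR@(3,3)
Op 8: remove (5,0)
Per-piece attacks for B:
  BR@(0,2): attacks (0,3) (0,4) (0,5) (0,1) (0,0) (1,2) (2,2) (3,2) [ray(1,0) blocked at (3,2)]
  BB@(3,0): attacks (4,1) (5,2) (2,1) (1,2) (0,3)
  BQ@(3,2): attacks (3,3) (3,1) (3,0) (4,2) (5,2) (2,2) (1,2) (0,2) (4,3) (5,4) (4,1) (5,0) (2,3) (1,4) (0,5) (2,1) (1,0) [ray(0,1) blocked at (3,3); ray(0,-1) blocked at (3,0); ray(-1,0) blocked at (0,2)]
  BR@(3,3): attacks (3,4) (3,5) (3,2) (4,3) (5,3) (2,3) (1,3) (0,3) [ray(0,-1) blocked at (3,2)]
B attacks (3,1): yes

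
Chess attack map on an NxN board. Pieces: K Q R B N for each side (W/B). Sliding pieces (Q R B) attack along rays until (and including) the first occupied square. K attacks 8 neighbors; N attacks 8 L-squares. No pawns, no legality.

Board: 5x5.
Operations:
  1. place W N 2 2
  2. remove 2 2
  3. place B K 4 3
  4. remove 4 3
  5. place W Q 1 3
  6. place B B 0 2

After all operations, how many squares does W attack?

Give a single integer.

Answer: 14

Derivation:
Op 1: place WN@(2,2)
Op 2: remove (2,2)
Op 3: place BK@(4,3)
Op 4: remove (4,3)
Op 5: place WQ@(1,3)
Op 6: place BB@(0,2)
Per-piece attacks for W:
  WQ@(1,3): attacks (1,4) (1,2) (1,1) (1,0) (2,3) (3,3) (4,3) (0,3) (2,4) (2,2) (3,1) (4,0) (0,4) (0,2) [ray(-1,-1) blocked at (0,2)]
Union (14 distinct): (0,2) (0,3) (0,4) (1,0) (1,1) (1,2) (1,4) (2,2) (2,3) (2,4) (3,1) (3,3) (4,0) (4,3)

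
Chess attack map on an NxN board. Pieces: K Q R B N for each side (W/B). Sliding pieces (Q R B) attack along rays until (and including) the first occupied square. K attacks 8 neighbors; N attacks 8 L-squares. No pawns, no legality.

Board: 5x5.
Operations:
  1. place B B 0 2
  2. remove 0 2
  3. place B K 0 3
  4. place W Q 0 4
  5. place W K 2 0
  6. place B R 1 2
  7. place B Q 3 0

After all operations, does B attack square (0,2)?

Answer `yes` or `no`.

Answer: yes

Derivation:
Op 1: place BB@(0,2)
Op 2: remove (0,2)
Op 3: place BK@(0,3)
Op 4: place WQ@(0,4)
Op 5: place WK@(2,0)
Op 6: place BR@(1,2)
Op 7: place BQ@(3,0)
Per-piece attacks for B:
  BK@(0,3): attacks (0,4) (0,2) (1,3) (1,4) (1,2)
  BR@(1,2): attacks (1,3) (1,4) (1,1) (1,0) (2,2) (3,2) (4,2) (0,2)
  BQ@(3,0): attacks (3,1) (3,2) (3,3) (3,4) (4,0) (2,0) (4,1) (2,1) (1,2) [ray(-1,0) blocked at (2,0); ray(-1,1) blocked at (1,2)]
B attacks (0,2): yes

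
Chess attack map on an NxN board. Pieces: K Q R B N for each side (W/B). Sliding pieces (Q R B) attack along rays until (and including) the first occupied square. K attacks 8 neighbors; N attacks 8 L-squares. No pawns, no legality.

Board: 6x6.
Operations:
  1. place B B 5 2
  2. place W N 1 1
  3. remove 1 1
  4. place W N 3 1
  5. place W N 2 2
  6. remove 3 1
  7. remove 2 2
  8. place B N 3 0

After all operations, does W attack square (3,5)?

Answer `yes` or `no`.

Op 1: place BB@(5,2)
Op 2: place WN@(1,1)
Op 3: remove (1,1)
Op 4: place WN@(3,1)
Op 5: place WN@(2,2)
Op 6: remove (3,1)
Op 7: remove (2,2)
Op 8: place BN@(3,0)
Per-piece attacks for W:
W attacks (3,5): no

Answer: no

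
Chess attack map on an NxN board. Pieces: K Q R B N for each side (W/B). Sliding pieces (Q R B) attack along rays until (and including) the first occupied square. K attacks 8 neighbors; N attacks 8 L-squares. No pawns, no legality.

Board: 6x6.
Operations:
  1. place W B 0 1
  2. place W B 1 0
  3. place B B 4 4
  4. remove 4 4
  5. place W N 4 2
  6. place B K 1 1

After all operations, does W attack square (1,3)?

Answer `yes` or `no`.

Answer: no

Derivation:
Op 1: place WB@(0,1)
Op 2: place WB@(1,0)
Op 3: place BB@(4,4)
Op 4: remove (4,4)
Op 5: place WN@(4,2)
Op 6: place BK@(1,1)
Per-piece attacks for W:
  WB@(0,1): attacks (1,2) (2,3) (3,4) (4,5) (1,0) [ray(1,-1) blocked at (1,0)]
  WB@(1,0): attacks (2,1) (3,2) (4,3) (5,4) (0,1) [ray(-1,1) blocked at (0,1)]
  WN@(4,2): attacks (5,4) (3,4) (2,3) (5,0) (3,0) (2,1)
W attacks (1,3): no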